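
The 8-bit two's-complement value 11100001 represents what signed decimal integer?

-31

pattern = 11100001 (MSB is 1 ⇒ negative)
Invert: 00011110, add 1 → 00011111 = 31, so the value is -31.
(Equivalently: 225 - 2^8 = 225 - 256 = -31.)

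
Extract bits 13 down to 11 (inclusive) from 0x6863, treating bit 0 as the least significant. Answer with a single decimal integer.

5

v = 110100001100011
Shift right by 11: 1101
Mask low 3 bits: 101 = 5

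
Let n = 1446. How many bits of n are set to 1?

6

1446 = 10110100110
Count the 1s: 1 + 1 + 1 + 1 + 1 + 1 = 6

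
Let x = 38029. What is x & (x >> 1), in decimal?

x = 1001010010001101 = 38029
x>>1 = 0100101001000110
AND  = 0000000000000100 = 4
(x & (x >> 1) has a 1 wherever x has two consecutive 1 bits.)

4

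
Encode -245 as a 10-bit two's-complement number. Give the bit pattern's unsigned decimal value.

245 in 10 bits: 0011110101
Invert: 1100001010
Add 1:  1100001011 = 779
(Check: 2^10 - 245 = 1024 - 245 = 779.)

779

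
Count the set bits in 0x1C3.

0x1C3 = 111000011
Count the 1s: 1 + 1 + 1 + 1 + 1 = 5

5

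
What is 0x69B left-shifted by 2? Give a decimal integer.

6764

0x69B = 0011010011011
shift left by 2 → 1101001101100 = 6764
(equivalently, 1691 × 2^2 = 1691 × 4)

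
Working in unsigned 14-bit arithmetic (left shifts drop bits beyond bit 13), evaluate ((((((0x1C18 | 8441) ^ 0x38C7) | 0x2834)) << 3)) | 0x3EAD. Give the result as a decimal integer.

0x1C18 = 01110000011000
8441 = 10000011111001
→ | → 11110011111001 = 15609
0x38C7 = 11100011000111
→ ^ → 00010000111110 = 1086
0x2834 = 10100000110100
→ | → 10110000111110 = 11326
→ << 3 (mod 2^14) → 10000111110000 = 8688
0x3EAD = 11111010101101
→ | → 11111111111101 = 16381

16381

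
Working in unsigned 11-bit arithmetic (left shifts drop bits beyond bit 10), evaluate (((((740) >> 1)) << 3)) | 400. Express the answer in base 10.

912

740 = 01011100100
→ >> 1 → 00101110010 = 370
→ << 3 (mod 2^11) → 01110010000 = 912
400 = 00110010000
→ | → 01110010000 = 912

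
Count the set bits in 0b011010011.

n = 11010011
Count the 1s: 1 + 1 + 1 + 1 + 1 = 5

5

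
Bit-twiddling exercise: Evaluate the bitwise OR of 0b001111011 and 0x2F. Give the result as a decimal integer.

a = 1111011
0x2F = 0101111
 OR → 1111111 = 127

127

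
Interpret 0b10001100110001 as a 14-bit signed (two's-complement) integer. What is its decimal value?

-7375

pattern = 10001100110001 (MSB is 1 ⇒ negative)
Invert: 01110011001110, add 1 → 01110011001111 = 7375, so the value is -7375.
(Equivalently: 9009 - 2^14 = 9009 - 16384 = -7375.)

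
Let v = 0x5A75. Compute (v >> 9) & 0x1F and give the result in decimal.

13

v = 0101101001110101
Shift right by 9: 0101101
Mask low 5 bits: 01101 = 13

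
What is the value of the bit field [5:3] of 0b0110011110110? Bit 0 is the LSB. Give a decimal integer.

v = 0110011110110
Shift right by 3: 0110011110
Mask low 3 bits: 110 = 6

6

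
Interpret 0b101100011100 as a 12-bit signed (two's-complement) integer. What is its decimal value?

-1252

pattern = 101100011100 (MSB is 1 ⇒ negative)
Invert: 010011100011, add 1 → 010011100100 = 1252, so the value is -1252.
(Equivalently: 2844 - 2^12 = 2844 - 4096 = -1252.)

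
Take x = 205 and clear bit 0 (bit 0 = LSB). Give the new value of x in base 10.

204

x = 11001101
bit 0 is currently 1; clear it via x & ~(1 << 0) = x & ~1
→ 11001100 = 204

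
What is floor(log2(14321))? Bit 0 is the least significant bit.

14321 = 11011111110001
The topmost 1 is at position 13 (since 2^13 = 8192 ≤ 14321 < 16384).

13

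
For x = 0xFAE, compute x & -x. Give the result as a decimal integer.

x = 111110101110 = 4014
-x (two's complement) = …000001010010
AND   = 000000000010 = 2
(x & -x isolates the lowest set bit of x.)

2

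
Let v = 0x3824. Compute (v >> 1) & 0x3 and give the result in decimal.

2

v = 11100000100100
Shift right by 1: 1110000010010
Mask low 2 bits: 10 = 2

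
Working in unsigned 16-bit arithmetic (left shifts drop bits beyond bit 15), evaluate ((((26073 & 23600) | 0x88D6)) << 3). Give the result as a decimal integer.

26288

26073 = 0110010111011001
23600 = 0101110000110000
→ & → 0100010000010000 = 17424
0x88D6 = 1000100011010110
→ | → 1100110011010110 = 52438
→ << 3 (mod 2^16) → 0110011010110000 = 26288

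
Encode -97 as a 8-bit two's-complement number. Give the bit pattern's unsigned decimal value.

97 in 8 bits: 01100001
Invert: 10011110
Add 1:  10011111 = 159
(Check: 2^8 - 97 = 256 - 97 = 159.)

159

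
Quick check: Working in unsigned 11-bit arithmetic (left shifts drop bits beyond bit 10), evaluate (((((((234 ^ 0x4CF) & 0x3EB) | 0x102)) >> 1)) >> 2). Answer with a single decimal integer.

36

234 = 00011101010
0x4CF = 10011001111
→ ^ → 10000100101 = 1061
0x3EB = 01111101011
→ & → 00000100001 = 33
0x102 = 00100000010
→ | → 00100100011 = 291
→ >> 1 → 00010010001 = 145
→ >> 2 → 00000100100 = 36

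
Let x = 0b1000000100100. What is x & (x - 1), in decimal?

x = 1000000100100 = 4132
x - 1 = 1000000100011
AND   = 1000000100000 = 4128
(x & (x - 1) clears the lowest set bit of x.)

4128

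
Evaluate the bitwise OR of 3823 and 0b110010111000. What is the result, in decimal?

3839

3823 = 111011101111
b = 110010111000
 OR → 111011111111 = 3839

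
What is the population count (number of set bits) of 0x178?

5

0x178 = 101111000
Count the 1s: 1 + 1 + 1 + 1 + 1 = 5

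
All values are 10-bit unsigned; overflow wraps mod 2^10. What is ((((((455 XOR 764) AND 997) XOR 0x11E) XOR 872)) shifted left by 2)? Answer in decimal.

455 = 0111000111
764 = 1011111100
→ XOR → 1100111011 = 827
997 = 1111100101
→ AND → 1100100001 = 801
0x11E = 0100011110
→ XOR → 1000111111 = 575
872 = 1101101000
→ XOR → 0101010111 = 343
→ shifted left by 2 (mod 2^10) → 0101011100 = 348

348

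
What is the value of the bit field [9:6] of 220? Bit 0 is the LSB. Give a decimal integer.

3

v = 0011011100
Shift right by 6: 0011
Mask low 4 bits: 0011 = 3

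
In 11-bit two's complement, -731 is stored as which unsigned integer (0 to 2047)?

731 in 11 bits: 01011011011
Invert: 10100100100
Add 1:  10100100101 = 1317
(Check: 2^11 - 731 = 2048 - 731 = 1317.)

1317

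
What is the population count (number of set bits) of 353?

4

353 = 101100001
Count the 1s: 1 + 1 + 1 + 1 = 4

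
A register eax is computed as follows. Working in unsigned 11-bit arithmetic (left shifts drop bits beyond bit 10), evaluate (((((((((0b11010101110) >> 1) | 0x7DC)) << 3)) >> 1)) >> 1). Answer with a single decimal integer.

0b11010101110 = 11010101110
→ >> 1 → 01101010111 = 855
0x7DC = 11111011100
→ | → 11111011111 = 2015
→ << 3 (mod 2^11) → 11011111000 = 1784
→ >> 1 → 01101111100 = 892
→ >> 1 → 00110111110 = 446

446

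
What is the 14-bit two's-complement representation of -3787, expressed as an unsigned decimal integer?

12597

3787 in 14 bits: 00111011001011
Invert: 11000100110100
Add 1:  11000100110101 = 12597
(Check: 2^14 - 3787 = 16384 - 3787 = 12597.)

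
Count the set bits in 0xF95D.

0xF95D = 1111100101011101
Count the 1s: 1 + 1 + 1 + 1 + 1 + 1 + 1 + 1 + 1 + 1 + 1 = 11

11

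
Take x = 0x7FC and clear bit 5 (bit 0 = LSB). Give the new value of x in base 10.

2012

x = 0011111111100
bit 5 is currently 1; clear it via x & ~(1 << 5) = x & ~32
→ 0011111011100 = 2012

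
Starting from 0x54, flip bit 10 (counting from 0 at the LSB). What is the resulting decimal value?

x = 00001010100
bit 10 is currently 0; toggle it via x ^ (1 << 10) = x ^ 1024
→ 10001010100 = 1108

1108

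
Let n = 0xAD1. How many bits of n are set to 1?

0xAD1 = 101011010001
Count the 1s: 1 + 1 + 1 + 1 + 1 + 1 = 6

6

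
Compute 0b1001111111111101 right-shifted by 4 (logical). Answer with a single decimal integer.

x = 1001111111111101
shift right by 4 → 0000100111111111 = 2559
(equivalently, floor(40957 / 16))

2559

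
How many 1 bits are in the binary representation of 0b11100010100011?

n = 11100010100011
Count the 1s: 1 + 1 + 1 + 1 + 1 + 1 + 1 = 7

7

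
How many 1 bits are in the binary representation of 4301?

6

4301 = 1000011001101
Count the 1s: 1 + 1 + 1 + 1 + 1 + 1 = 6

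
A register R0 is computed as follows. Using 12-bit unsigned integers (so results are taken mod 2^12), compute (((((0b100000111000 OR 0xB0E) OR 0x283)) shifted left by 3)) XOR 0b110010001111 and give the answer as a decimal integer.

375

0b100000111000 = 100000111000
0xB0E = 101100001110
→ OR → 101100111110 = 2878
0x283 = 001010000011
→ OR → 101110111111 = 3007
→ shifted left by 3 (mod 2^12) → 110111111000 = 3576
0b110010001111 = 110010001111
→ XOR → 000101110111 = 375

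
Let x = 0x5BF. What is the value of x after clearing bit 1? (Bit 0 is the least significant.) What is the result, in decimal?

x = 010110111111
bit 1 is currently 1; clear it via x & ~(1 << 1) = x & ~2
→ 010110111101 = 1469

1469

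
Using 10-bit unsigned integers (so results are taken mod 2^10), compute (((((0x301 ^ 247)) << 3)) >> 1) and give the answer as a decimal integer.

0x301 = 1100000001
247 = 0011110111
→ ^ → 1111110110 = 1014
→ << 3 (mod 2^10) → 1110110000 = 944
→ >> 1 → 0111011000 = 472

472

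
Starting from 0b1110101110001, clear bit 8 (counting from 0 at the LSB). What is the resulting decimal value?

7281

x = 1110101110001
bit 8 is currently 1; clear it via x & ~(1 << 8) = x & ~256
→ 1110001110001 = 7281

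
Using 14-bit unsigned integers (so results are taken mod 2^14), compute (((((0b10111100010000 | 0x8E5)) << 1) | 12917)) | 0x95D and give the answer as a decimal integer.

16383

0b10111100010000 = 10111100010000
0x8E5 = 00100011100101
→ | → 10111111110101 = 12277
→ << 1 (mod 2^14) → 01111111101010 = 8170
12917 = 11001001110101
→ | → 11111111111111 = 16383
0x95D = 00100101011101
→ | → 11111111111111 = 16383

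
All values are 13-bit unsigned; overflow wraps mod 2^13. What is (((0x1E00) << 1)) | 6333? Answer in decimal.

7357

0x1E00 = 1111000000000
→ << 1 (mod 2^13) → 1110000000000 = 7168
6333 = 1100010111101
→ | → 1110010111101 = 7357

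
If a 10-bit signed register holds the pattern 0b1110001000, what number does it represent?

-120

pattern = 1110001000 (MSB is 1 ⇒ negative)
Invert: 0001110111, add 1 → 0001111000 = 120, so the value is -120.
(Equivalently: 904 - 2^10 = 904 - 1024 = -120.)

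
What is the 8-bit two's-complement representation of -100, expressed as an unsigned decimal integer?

100 in 8 bits: 01100100
Invert: 10011011
Add 1:  10011100 = 156
(Check: 2^8 - 100 = 256 - 100 = 156.)

156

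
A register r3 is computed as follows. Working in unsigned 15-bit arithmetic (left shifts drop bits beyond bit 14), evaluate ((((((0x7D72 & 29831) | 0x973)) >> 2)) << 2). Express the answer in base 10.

0x7D72 = 111110101110010
29831 = 111010010000111
→ & → 111010000000010 = 29698
0x973 = 000100101110011
→ | → 111110101110011 = 32115
→ >> 2 → 001111101011100 = 8028
→ << 2 (mod 2^15) → 111110101110000 = 32112

32112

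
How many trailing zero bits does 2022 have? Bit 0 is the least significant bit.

2022 = 11111100110
Trailing zeros: 1, so the lowest set bit is bit 1 (value 2).

1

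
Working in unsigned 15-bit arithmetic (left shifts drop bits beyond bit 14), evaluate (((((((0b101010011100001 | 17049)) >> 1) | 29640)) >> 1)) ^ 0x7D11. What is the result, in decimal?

16623

0b101010011100001 = 101010011100001
17049 = 100001010011001
→ | → 101011011111001 = 22265
→ >> 1 → 010101101111100 = 11132
29640 = 111001111001000
→ | → 111101111111100 = 31740
→ >> 1 → 011110111111110 = 15870
0x7D11 = 111110100010001
→ ^ → 100000011101111 = 16623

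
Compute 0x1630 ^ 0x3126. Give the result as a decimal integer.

10006

0x1630 = 01011000110000
0x3126 = 11000100100110
XOR → 10011100010110 = 10006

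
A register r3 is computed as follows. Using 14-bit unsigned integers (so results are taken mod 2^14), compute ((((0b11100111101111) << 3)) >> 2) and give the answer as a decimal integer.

0b11100111101111 = 11100111101111
→ << 3 (mod 2^14) → 00111101111000 = 3960
→ >> 2 → 00001111011110 = 990

990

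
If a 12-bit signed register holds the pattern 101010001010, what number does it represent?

-1398

pattern = 101010001010 (MSB is 1 ⇒ negative)
Invert: 010101110101, add 1 → 010101110110 = 1398, so the value is -1398.
(Equivalently: 2698 - 2^12 = 2698 - 4096 = -1398.)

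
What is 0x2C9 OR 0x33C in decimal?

1021

0x2C9 = 1011001001
0x33C = 1100111100
 OR → 1111111101 = 1021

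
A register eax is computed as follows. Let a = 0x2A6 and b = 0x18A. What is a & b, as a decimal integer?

130

0x2A6 = 1010100110
0x18A = 0110001010
AND → 0010000010 = 130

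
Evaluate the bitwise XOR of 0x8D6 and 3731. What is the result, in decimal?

1605

0x8D6 = 100011010110
3731 = 111010010011
XOR → 011001000101 = 1605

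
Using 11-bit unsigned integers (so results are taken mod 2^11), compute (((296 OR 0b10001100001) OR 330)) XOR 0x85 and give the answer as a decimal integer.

296 = 00100101000
0b10001100001 = 10001100001
→ OR → 10101101001 = 1385
330 = 00101001010
→ OR → 10101101011 = 1387
0x85 = 00010000101
→ XOR → 10111101110 = 1518

1518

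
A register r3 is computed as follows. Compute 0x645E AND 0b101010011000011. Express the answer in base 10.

17474

0x645E = 110010001011110
b = 101010011000011
AND → 100010001000010 = 17474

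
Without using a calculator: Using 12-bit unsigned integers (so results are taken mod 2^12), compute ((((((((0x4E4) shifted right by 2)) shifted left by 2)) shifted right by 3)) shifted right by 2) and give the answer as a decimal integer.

0x4E4 = 010011100100
→ shifted right by 2 → 000100111001 = 313
→ shifted left by 2 (mod 2^12) → 010011100100 = 1252
→ shifted right by 3 → 000010011100 = 156
→ shifted right by 2 → 000000100111 = 39

39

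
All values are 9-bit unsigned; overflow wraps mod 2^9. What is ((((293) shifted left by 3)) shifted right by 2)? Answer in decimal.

74

293 = 100100101
→ shifted left by 3 (mod 2^9) → 100101000 = 296
→ shifted right by 2 → 001001010 = 74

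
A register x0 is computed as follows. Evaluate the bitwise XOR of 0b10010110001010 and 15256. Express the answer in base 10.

7698

a = 10010110001010
15256 = 11101110011000
XOR → 01111000010010 = 7698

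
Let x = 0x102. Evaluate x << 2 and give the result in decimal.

1032

0x102 = 00100000010
shift left by 2 → 10000001000 = 1032
(equivalently, 258 × 2^2 = 258 × 4)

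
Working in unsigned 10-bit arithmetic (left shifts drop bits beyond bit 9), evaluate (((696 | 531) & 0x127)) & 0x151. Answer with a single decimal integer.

696 = 1010111000
531 = 1000010011
→ | → 1010111011 = 699
0x127 = 0100100111
→ & → 0000100011 = 35
0x151 = 0101010001
→ & → 0000000001 = 1

1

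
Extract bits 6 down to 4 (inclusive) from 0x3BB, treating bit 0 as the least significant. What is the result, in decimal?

3

v = 1110111011
Shift right by 4: 111011
Mask low 3 bits: 011 = 3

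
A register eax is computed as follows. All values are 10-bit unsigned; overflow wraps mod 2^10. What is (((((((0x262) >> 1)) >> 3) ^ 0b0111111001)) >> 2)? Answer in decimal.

119

0x262 = 1001100010
→ >> 1 → 0100110001 = 305
→ >> 3 → 0000100110 = 38
0b0111111001 = 0111111001
→ ^ → 0111011111 = 479
→ >> 2 → 0001110111 = 119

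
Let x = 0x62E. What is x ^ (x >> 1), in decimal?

1337

x = 11000101110 = 1582
x>>1 = 01100010111
XOR  = 10100111001 = 1337
(x ^ (x >> 1) gives the standard binary-reflected Gray code of x.)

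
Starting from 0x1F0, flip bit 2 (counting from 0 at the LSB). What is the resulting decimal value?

x = 0000111110000
bit 2 is currently 0; toggle it via x ^ (1 << 2) = x ^ 4
→ 0000111110100 = 500

500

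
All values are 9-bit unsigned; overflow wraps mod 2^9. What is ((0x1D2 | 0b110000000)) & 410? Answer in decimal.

0x1D2 = 111010010
0b110000000 = 110000000
→ | → 111010010 = 466
410 = 110011010
→ & → 110010010 = 402

402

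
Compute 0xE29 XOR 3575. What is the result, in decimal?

990

0xE29 = 111000101001
3575 = 110111110111
XOR → 001111011110 = 990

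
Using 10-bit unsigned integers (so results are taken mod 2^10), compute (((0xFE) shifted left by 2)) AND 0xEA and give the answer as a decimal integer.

232

0xFE = 0011111110
→ shifted left by 2 (mod 2^10) → 1111111000 = 1016
0xEA = 0011101010
→ AND → 0011101000 = 232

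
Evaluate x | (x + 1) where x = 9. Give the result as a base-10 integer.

11

x = 1001 = 9
x + 1 = 1010
OR    = 1011 = 11
(x | (x + 1) sets the lowest cleared bit.)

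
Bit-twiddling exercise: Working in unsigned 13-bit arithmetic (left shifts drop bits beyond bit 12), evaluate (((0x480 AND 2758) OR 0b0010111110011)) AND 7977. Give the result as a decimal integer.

1313

0x480 = 0010010000000
2758 = 0101011000110
→ AND → 0000010000000 = 128
0b0010111110011 = 0010111110011
→ OR → 0010111110011 = 1523
7977 = 1111100101001
→ AND → 0010100100001 = 1313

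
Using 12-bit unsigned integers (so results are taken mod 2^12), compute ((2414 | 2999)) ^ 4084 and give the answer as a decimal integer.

1035

2414 = 100101101110
2999 = 101110110111
→ | → 101111111111 = 3071
4084 = 111111110100
→ ^ → 010000001011 = 1035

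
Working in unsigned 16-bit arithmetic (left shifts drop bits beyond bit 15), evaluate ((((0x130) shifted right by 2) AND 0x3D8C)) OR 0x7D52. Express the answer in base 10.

0x130 = 0000000100110000
→ shifted right by 2 → 0000000001001100 = 76
0x3D8C = 0011110110001100
→ AND → 0000000000001100 = 12
0x7D52 = 0111110101010010
→ OR → 0111110101011110 = 32094

32094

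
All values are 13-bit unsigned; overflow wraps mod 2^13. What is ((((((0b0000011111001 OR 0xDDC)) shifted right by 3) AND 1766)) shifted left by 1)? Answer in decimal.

0b0000011111001 = 0000011111001
0xDDC = 0110111011100
→ OR → 0110111111101 = 3581
→ shifted right by 3 → 0000110111111 = 447
1766 = 0011011100110
→ AND → 0000010100110 = 166
→ shifted left by 1 (mod 2^13) → 0000101001100 = 332

332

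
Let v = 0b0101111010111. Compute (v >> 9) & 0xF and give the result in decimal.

v = 0101111010111
Shift right by 9: 0101
Mask low 4 bits: 0101 = 5

5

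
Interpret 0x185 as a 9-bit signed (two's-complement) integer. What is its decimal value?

-123

pattern = 110000101 (MSB is 1 ⇒ negative)
Invert: 001111010, add 1 → 001111011 = 123, so the value is -123.
(Equivalently: 389 - 2^9 = 389 - 512 = -123.)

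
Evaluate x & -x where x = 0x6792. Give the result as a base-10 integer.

x = 110011110010010 = 26514
-x (two's complement) = …001100001101110
AND   = 000000000000010 = 2
(x & -x isolates the lowest set bit of x.)

2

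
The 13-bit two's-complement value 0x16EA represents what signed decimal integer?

pattern = 1011011101010 (MSB is 1 ⇒ negative)
Invert: 0100100010101, add 1 → 0100100010110 = 2326, so the value is -2326.
(Equivalently: 5866 - 2^13 = 5866 - 8192 = -2326.)

-2326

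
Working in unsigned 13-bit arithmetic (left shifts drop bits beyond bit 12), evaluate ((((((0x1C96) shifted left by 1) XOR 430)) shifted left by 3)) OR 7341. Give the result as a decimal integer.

0x1C96 = 1110010010110
→ shifted left by 1 (mod 2^13) → 1100100101100 = 6444
430 = 0000110101110
→ XOR → 1100010000010 = 6274
→ shifted left by 3 (mod 2^13) → 0010000010000 = 1040
7341 = 1110010101101
→ OR → 1110010111101 = 7357

7357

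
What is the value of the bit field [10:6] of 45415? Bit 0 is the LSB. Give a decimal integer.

v = 1011000101100111
Shift right by 6: 1011000101
Mask low 5 bits: 00101 = 5

5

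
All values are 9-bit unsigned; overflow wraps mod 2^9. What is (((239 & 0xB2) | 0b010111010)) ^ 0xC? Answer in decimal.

239 = 011101111
0xB2 = 010110010
→ & → 010100010 = 162
0b010111010 = 010111010
→ | → 010111010 = 186
0xC = 000001100
→ ^ → 010110110 = 182

182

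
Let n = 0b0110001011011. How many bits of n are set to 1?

n = 110001011011
Count the 1s: 1 + 1 + 1 + 1 + 1 + 1 + 1 = 7

7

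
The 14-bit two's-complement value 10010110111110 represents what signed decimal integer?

-6722

pattern = 10010110111110 (MSB is 1 ⇒ negative)
Invert: 01101001000001, add 1 → 01101001000010 = 6722, so the value is -6722.
(Equivalently: 9662 - 2^14 = 9662 - 16384 = -6722.)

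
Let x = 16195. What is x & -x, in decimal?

1

x = 11111101000011 = 16195
-x (two's complement) = …00000010111101
AND   = 00000000000001 = 1
(x & -x isolates the lowest set bit of x.)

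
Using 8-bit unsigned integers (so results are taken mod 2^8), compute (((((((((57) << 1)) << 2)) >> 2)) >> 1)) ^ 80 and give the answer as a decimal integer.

73

57 = 00111001
→ << 1 (mod 2^8) → 01110010 = 114
→ << 2 (mod 2^8) → 11001000 = 200
→ >> 2 → 00110010 = 50
→ >> 1 → 00011001 = 25
80 = 01010000
→ ^ → 01001001 = 73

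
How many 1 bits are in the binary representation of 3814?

8

3814 = 111011100110
Count the 1s: 1 + 1 + 1 + 1 + 1 + 1 + 1 + 1 = 8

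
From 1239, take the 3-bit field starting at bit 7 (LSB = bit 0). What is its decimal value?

1

v = 010011010111
Shift right by 7: 01001
Mask low 3 bits: 001 = 1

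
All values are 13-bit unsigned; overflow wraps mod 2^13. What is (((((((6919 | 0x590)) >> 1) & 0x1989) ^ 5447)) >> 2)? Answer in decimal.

6919 = 1101100000111
0x590 = 0010110010000
→ | → 1111110010111 = 8087
→ >> 1 → 0111111001011 = 4043
0x1989 = 1100110001001
→ & → 0100110001001 = 2441
5447 = 1010101000111
→ ^ → 1110011001110 = 7374
→ >> 2 → 0011100110011 = 1843

1843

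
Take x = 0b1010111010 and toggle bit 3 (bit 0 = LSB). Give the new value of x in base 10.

x = 1010111010
bit 3 is currently 1; toggle it via x ^ (1 << 3) = x ^ 8
→ 1010110010 = 690

690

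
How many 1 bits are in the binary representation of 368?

368 = 101110000
Count the 1s: 1 + 1 + 1 + 1 = 4

4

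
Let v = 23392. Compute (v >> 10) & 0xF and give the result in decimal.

6

v = 101101101100000
Shift right by 10: 10110
Mask low 4 bits: 0110 = 6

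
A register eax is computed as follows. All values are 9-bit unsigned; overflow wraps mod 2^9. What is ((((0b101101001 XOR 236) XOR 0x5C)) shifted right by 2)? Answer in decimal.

0b101101001 = 101101001
236 = 011101100
→ XOR → 110000101 = 389
0x5C = 001011100
→ XOR → 111011001 = 473
→ shifted right by 2 → 001110110 = 118

118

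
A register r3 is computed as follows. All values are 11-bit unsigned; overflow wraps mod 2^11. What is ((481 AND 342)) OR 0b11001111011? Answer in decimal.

481 = 00111100001
342 = 00101010110
→ AND → 00101000000 = 320
0b11001111011 = 11001111011
→ OR → 11101111011 = 1915

1915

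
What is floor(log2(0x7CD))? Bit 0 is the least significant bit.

10

0x7CD = 11111001101
The topmost 1 is at position 10 (since 2^10 = 1024 ≤ 1997 < 2048).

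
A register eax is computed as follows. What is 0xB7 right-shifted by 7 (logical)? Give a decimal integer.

1

0xB7 = 10110111
shift right by 7 → 00000001 = 1
(equivalently, floor(183 / 128))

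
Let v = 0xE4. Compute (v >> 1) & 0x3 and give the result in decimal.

v = 11100100
Shift right by 1: 1110010
Mask low 2 bits: 10 = 2

2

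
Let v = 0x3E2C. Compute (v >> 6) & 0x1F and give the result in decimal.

v = 11111000101100
Shift right by 6: 11111000
Mask low 5 bits: 11000 = 24

24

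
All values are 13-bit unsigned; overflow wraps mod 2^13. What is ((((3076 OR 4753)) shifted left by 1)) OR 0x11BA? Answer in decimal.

7610

3076 = 0110000000100
4753 = 1001010010001
→ OR → 1111010010101 = 7829
→ shifted left by 1 (mod 2^13) → 1110100101010 = 7466
0x11BA = 1000110111010
→ OR → 1110110111010 = 7610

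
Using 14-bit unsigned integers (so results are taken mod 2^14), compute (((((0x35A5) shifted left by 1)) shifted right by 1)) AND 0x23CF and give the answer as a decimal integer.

0x35A5 = 11010110100101
→ shifted left by 1 (mod 2^14) → 10101101001010 = 11082
→ shifted right by 1 → 01010110100101 = 5541
0x23CF = 10001111001111
→ AND → 00000110000101 = 389

389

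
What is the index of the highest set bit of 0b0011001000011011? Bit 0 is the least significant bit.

0b0011001000011011 = 11001000011011
The topmost 1 is at position 13 (since 2^13 = 8192 ≤ 12827 < 16384).

13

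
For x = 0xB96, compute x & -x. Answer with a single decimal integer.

2

x = 101110010110 = 2966
-x (two's complement) = …010001101010
AND   = 000000000010 = 2
(x & -x isolates the lowest set bit of x.)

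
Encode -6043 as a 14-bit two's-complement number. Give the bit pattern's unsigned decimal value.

10341

6043 in 14 bits: 01011110011011
Invert: 10100001100100
Add 1:  10100001100101 = 10341
(Check: 2^14 - 6043 = 16384 - 6043 = 10341.)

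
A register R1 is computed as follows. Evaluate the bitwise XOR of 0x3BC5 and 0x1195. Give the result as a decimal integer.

0x3BC5 = 11101111000101
0x1195 = 01000110010101
XOR → 10101001010000 = 10832

10832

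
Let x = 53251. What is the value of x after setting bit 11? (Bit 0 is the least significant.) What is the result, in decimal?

x = 1101000000000011
bit 11 is currently 0; set it via x | (1 << 11) = x | 2048
→ 1101100000000011 = 55299

55299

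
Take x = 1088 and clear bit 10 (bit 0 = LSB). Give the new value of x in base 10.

x = 10001000000
bit 10 is currently 1; clear it via x & ~(1 << 10) = x & ~1024
→ 00001000000 = 64

64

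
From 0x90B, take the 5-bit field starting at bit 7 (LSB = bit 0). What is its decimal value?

18

v = 100100001011
Shift right by 7: 10010
Mask low 5 bits: 10010 = 18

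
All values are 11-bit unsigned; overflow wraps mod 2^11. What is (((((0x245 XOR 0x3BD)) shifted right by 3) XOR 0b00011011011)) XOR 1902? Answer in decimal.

1930

0x245 = 01001000101
0x3BD = 01110111101
→ XOR → 00111111000 = 504
→ shifted right by 3 → 00000111111 = 63
0b00011011011 = 00011011011
→ XOR → 00011100100 = 228
1902 = 11101101110
→ XOR → 11110001010 = 1930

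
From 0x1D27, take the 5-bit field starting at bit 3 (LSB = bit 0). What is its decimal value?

v = 1110100100111
Shift right by 3: 1110100100
Mask low 5 bits: 00100 = 4

4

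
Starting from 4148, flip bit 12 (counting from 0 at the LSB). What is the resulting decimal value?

x = 1000000110100
bit 12 is currently 1; toggle it via x ^ (1 << 12) = x ^ 4096
→ 0000000110100 = 52

52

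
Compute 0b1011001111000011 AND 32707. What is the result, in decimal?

13251

a = 1011001111000011
32707 = 0111111111000011
AND → 0011001111000011 = 13251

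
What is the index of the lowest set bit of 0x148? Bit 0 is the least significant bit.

3

0x148 = 101001000
Trailing zeros: 3, so the lowest set bit is bit 3 (value 8).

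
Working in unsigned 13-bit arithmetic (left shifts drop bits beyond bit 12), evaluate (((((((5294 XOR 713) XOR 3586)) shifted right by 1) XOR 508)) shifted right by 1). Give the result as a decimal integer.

5294 = 1010010101110
713 = 0001011001001
→ XOR → 1011001100111 = 5735
3586 = 0111000000010
→ XOR → 1100001100101 = 6245
→ shifted right by 1 → 0110000110010 = 3122
508 = 0000111111100
→ XOR → 0110111001110 = 3534
→ shifted right by 1 → 0011011100111 = 1767

1767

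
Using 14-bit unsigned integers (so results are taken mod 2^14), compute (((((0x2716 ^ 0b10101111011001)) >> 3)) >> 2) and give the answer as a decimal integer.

0x2716 = 10011100010110
0b10101111011001 = 10101111011001
→ ^ → 00110011001111 = 3279
→ >> 3 → 00000110011001 = 409
→ >> 2 → 00000001100110 = 102

102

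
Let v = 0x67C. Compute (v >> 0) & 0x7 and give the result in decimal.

4

v = 011001111100
Shift right by 0: 011001111100
Mask low 3 bits: 100 = 4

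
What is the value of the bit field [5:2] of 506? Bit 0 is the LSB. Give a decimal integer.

v = 000111111010
Shift right by 2: 0001111110
Mask low 4 bits: 1110 = 14

14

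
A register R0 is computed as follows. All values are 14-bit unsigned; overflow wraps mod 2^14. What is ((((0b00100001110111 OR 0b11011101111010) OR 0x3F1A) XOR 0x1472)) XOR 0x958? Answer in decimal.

8789

0b00100001110111 = 00100001110111
0b11011101111010 = 11011101111010
→ OR → 11111101111111 = 16255
0x3F1A = 11111100011010
→ OR → 11111101111111 = 16255
0x1472 = 01010001110010
→ XOR → 10101100001101 = 11021
0x958 = 00100101011000
→ XOR → 10001001010101 = 8789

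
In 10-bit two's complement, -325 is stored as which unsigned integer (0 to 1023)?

325 in 10 bits: 0101000101
Invert: 1010111010
Add 1:  1010111011 = 699
(Check: 2^10 - 325 = 1024 - 325 = 699.)

699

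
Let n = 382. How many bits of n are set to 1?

7

382 = 101111110
Count the 1s: 1 + 1 + 1 + 1 + 1 + 1 + 1 = 7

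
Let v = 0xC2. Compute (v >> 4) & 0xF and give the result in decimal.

v = 0011000010
Shift right by 4: 001100
Mask low 4 bits: 1100 = 12

12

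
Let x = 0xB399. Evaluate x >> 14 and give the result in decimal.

2

0xB399 = 1011001110011001
shift right by 14 → 0000000000000010 = 2
(equivalently, floor(45977 / 16384))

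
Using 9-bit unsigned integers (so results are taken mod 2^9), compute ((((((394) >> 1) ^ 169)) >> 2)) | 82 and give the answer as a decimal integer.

91

394 = 110001010
→ >> 1 → 011000101 = 197
169 = 010101001
→ ^ → 001101100 = 108
→ >> 2 → 000011011 = 27
82 = 001010010
→ | → 001011011 = 91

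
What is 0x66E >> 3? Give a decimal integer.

205

0x66E = 11001101110
shift right by 3 → 00011001101 = 205
(equivalently, floor(1646 / 8))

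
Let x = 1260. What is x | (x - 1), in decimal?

1263

x = 10011101100 = 1260
x - 1 = 10011101011
OR    = 10011101111 = 1263
(x | (x - 1) sets all bits below the lowest set bit.)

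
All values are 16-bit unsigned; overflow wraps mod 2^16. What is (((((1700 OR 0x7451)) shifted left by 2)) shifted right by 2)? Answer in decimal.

1700 = 0000011010100100
0x7451 = 0111010001010001
→ OR → 0111011011110101 = 30453
→ shifted left by 2 (mod 2^16) → 1101101111010100 = 56276
→ shifted right by 2 → 0011011011110101 = 14069

14069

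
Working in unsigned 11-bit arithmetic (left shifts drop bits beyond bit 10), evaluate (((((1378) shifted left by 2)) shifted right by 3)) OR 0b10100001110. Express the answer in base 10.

1378 = 10101100010
→ shifted left by 2 (mod 2^11) → 10110001000 = 1416
→ shifted right by 3 → 00010110001 = 177
0b10100001110 = 10100001110
→ OR → 10110111111 = 1471

1471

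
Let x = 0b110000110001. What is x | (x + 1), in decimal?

3123

x = 110000110001 = 3121
x + 1 = 110000110010
OR    = 110000110011 = 3123
(x | (x + 1) sets the lowest cleared bit.)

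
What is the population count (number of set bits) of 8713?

8713 = 10001000001001
Count the 1s: 1 + 1 + 1 + 1 = 4

4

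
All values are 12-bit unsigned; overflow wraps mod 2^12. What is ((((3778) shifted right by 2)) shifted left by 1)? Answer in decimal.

1888

3778 = 111011000010
→ shifted right by 2 → 001110110000 = 944
→ shifted left by 1 (mod 2^12) → 011101100000 = 1888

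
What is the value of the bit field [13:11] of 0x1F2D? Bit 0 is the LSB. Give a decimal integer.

v = 01111100101101
Shift right by 11: 011
Mask low 3 bits: 011 = 3

3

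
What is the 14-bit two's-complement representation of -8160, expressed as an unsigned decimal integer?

8160 in 14 bits: 01111111100000
Invert: 10000000011111
Add 1:  10000000100000 = 8224
(Check: 2^14 - 8160 = 16384 - 8160 = 8224.)

8224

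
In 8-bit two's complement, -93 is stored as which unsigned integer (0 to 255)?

163

93 in 8 bits: 01011101
Invert: 10100010
Add 1:  10100011 = 163
(Check: 2^8 - 93 = 256 - 93 = 163.)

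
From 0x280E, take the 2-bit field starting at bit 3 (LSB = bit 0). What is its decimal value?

1

v = 010100000001110
Shift right by 3: 010100000001
Mask low 2 bits: 01 = 1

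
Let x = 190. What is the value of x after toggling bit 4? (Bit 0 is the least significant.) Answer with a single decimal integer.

174

x = 10111110
bit 4 is currently 1; toggle it via x ^ (1 << 4) = x ^ 16
→ 10101110 = 174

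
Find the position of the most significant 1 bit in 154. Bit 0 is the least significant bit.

7

154 = 10011010
The topmost 1 is at position 7 (since 2^7 = 128 ≤ 154 < 256).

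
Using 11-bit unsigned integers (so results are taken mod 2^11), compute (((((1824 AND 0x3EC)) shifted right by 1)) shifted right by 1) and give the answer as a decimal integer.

200

1824 = 11100100000
0x3EC = 01111101100
→ AND → 01100100000 = 800
→ shifted right by 1 → 00110010000 = 400
→ shifted right by 1 → 00011001000 = 200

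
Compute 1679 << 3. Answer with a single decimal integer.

13432

1679 = 00011010001111
shift left by 3 → 11010001111000 = 13432
(equivalently, 1679 × 2^3 = 1679 × 8)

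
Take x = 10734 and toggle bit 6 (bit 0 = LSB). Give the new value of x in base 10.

10670

x = 10100111101110
bit 6 is currently 1; toggle it via x ^ (1 << 6) = x ^ 64
→ 10100110101110 = 10670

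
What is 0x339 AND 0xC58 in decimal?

0x339 = 001100111001
0xC58 = 110001011000
AND → 000000011000 = 24

24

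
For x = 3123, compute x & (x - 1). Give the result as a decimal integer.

x = 110000110011 = 3123
x - 1 = 110000110010
AND   = 110000110010 = 3122
(x & (x - 1) clears the lowest set bit of x.)

3122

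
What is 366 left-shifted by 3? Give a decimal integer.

2928

366 = 000101101110
shift left by 3 → 101101110000 = 2928
(equivalently, 366 × 2^3 = 366 × 8)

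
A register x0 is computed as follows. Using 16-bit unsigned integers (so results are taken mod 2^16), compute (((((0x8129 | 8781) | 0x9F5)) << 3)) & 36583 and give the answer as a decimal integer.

3808

0x8129 = 1000000100101001
8781 = 0010001001001101
→ | → 1010001101101101 = 41837
0x9F5 = 0000100111110101
→ | → 1010101111111101 = 44029
→ << 3 (mod 2^16) → 0101111111101000 = 24552
36583 = 1000111011100111
→ & → 0000111011100000 = 3808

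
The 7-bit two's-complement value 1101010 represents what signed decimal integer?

pattern = 1101010 (MSB is 1 ⇒ negative)
Invert: 0010101, add 1 → 0010110 = 22, so the value is -22.
(Equivalently: 106 - 2^7 = 106 - 128 = -22.)

-22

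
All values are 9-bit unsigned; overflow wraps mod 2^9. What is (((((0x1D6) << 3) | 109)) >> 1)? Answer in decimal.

0x1D6 = 111010110
→ << 3 (mod 2^9) → 010110000 = 176
109 = 001101101
→ | → 011111101 = 253
→ >> 1 → 001111110 = 126

126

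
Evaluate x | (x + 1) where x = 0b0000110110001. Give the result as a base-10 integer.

x = 110110001 = 433
x + 1 = 110110010
OR    = 110110011 = 435
(x | (x + 1) sets the lowest cleared bit.)

435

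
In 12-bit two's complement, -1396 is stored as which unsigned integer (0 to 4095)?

2700

1396 in 12 bits: 010101110100
Invert: 101010001011
Add 1:  101010001100 = 2700
(Check: 2^12 - 1396 = 4096 - 1396 = 2700.)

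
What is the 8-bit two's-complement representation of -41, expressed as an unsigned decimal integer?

215

41 in 8 bits: 00101001
Invert: 11010110
Add 1:  11010111 = 215
(Check: 2^8 - 41 = 256 - 41 = 215.)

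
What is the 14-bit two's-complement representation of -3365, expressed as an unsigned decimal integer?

13019

3365 in 14 bits: 00110100100101
Invert: 11001011011010
Add 1:  11001011011011 = 13019
(Check: 2^14 - 3365 = 16384 - 3365 = 13019.)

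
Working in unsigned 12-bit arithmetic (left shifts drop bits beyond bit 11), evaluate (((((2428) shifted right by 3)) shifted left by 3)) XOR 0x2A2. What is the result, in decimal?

3034

2428 = 100101111100
→ shifted right by 3 → 000100101111 = 303
→ shifted left by 3 (mod 2^12) → 100101111000 = 2424
0x2A2 = 001010100010
→ XOR → 101111011010 = 3034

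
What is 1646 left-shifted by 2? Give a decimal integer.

1646 = 0011001101110
shift left by 2 → 1100110111000 = 6584
(equivalently, 1646 × 2^2 = 1646 × 4)

6584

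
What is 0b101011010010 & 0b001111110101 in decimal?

a = 101011010010
b = 001111110101
AND → 001011010000 = 720

720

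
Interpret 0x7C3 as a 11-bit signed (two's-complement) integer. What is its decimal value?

pattern = 11111000011 (MSB is 1 ⇒ negative)
Invert: 00000111100, add 1 → 00000111101 = 61, so the value is -61.
(Equivalently: 1987 - 2^11 = 1987 - 2048 = -61.)

-61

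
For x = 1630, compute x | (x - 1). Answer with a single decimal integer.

1631

x = 11001011110 = 1630
x - 1 = 11001011101
OR    = 11001011111 = 1631
(x | (x - 1) sets all bits below the lowest set bit.)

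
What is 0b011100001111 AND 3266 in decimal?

1026

a = 011100001111
3266 = 110011000010
AND → 010000000010 = 1026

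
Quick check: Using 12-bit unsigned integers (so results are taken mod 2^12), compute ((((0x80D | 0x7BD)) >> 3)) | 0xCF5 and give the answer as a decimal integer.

0x80D = 100000001101
0x7BD = 011110111101
→ | → 111110111101 = 4029
→ >> 3 → 000111110111 = 503
0xCF5 = 110011110101
→ | → 110111110111 = 3575

3575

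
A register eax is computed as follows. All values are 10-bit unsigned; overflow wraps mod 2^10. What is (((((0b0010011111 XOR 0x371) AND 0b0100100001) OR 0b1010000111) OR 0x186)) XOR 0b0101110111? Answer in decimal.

0b0010011111 = 0010011111
0x371 = 1101110001
→ XOR → 1111101110 = 1006
0b0100100001 = 0100100001
→ AND → 0100100000 = 288
0b1010000111 = 1010000111
→ OR → 1110100111 = 935
0x186 = 0110000110
→ OR → 1110100111 = 935
0b0101110111 = 0101110111
→ XOR → 1011010000 = 720

720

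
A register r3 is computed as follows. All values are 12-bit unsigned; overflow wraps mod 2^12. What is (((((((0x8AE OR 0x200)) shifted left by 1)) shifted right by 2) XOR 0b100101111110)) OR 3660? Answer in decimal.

0x8AE = 100010101110
0x200 = 001000000000
→ OR → 101010101110 = 2734
→ shifted left by 1 (mod 2^12) → 010101011100 = 1372
→ shifted right by 2 → 000101010111 = 343
0b100101111110 = 100101111110
→ XOR → 100000101001 = 2089
3660 = 111001001100
→ OR → 111001101101 = 3693

3693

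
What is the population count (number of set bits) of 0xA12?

0xA12 = 101000010010
Count the 1s: 1 + 1 + 1 + 1 = 4

4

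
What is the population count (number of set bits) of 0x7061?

6

0x7061 = 111000001100001
Count the 1s: 1 + 1 + 1 + 1 + 1 + 1 = 6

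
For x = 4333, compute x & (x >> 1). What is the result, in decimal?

100

x = 1000011101101 = 4333
x>>1 = 0100001110110
AND  = 0000001100100 = 100
(x & (x >> 1) has a 1 wherever x has two consecutive 1 bits.)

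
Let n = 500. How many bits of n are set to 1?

6

500 = 111110100
Count the 1s: 1 + 1 + 1 + 1 + 1 + 1 = 6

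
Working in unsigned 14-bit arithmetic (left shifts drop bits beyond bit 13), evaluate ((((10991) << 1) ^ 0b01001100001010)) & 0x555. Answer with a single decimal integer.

10991 = 10101011101111
→ << 1 (mod 2^14) → 01010111011110 = 5598
0b01001100001010 = 01001100001010
→ ^ → 00011011010100 = 1748
0x555 = 00010101010101
→ & → 00010001010100 = 1108

1108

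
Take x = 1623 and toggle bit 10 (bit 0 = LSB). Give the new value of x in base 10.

599

x = 0011001010111
bit 10 is currently 1; toggle it via x ^ (1 << 10) = x ^ 1024
→ 0001001010111 = 599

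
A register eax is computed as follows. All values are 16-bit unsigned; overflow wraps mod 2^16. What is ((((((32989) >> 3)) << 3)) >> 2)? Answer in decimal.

8246

32989 = 1000000011011101
→ >> 3 → 0001000000011011 = 4123
→ << 3 (mod 2^16) → 1000000011011000 = 32984
→ >> 2 → 0010000000110110 = 8246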